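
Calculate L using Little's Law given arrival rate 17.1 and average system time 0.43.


L = lambda * W = 17.1 * 0.43 = 7.35

7.35


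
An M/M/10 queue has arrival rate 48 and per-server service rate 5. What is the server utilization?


rho = lambda/(c*mu) = 48/(10*5) = 0.96

0.96


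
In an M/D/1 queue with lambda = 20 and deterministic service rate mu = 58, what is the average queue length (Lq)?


M/D/1: Lq = rho^2 / (2*(1-rho)) where rho = 20/58; Lq = 0.09

0.09


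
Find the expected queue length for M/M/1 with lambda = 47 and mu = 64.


rho = 47/64; Lq = rho^2/(1-rho) = 2.03

2.03


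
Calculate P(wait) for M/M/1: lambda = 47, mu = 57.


P(wait) = rho = lambda/mu = 47/57 = 0.8246

0.8246


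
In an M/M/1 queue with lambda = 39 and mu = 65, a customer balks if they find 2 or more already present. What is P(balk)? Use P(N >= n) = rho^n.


P(N >= 2) = rho^2 = (39/65)^2 = 0.36

0.36


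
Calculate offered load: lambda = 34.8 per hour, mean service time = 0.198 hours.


Offered load a = lambda * E[S] = 34.8 * 0.198 = 6.89 Erlangs

6.89 Erlangs


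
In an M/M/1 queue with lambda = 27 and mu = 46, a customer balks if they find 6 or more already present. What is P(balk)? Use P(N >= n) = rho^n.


P(N >= 6) = rho^6 = (27/46)^6 = 0.0409

0.0409


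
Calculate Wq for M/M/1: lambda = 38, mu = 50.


rho = 38/50; Wq = rho/(mu - lambda) = 0.0633 hours

0.0633 hours


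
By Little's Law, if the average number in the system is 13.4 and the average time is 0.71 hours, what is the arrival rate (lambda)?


lambda = L / W = 13.4 / 0.71 = 18.87 per hour

18.87 per hour


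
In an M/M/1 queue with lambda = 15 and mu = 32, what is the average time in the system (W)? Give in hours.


W = 1/(mu - lambda) = 1/(32 - 15) = 0.0588 hours

0.0588 hours


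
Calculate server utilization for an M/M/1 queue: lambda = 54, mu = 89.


rho = lambda/mu = 54/89 = 0.6067

0.6067


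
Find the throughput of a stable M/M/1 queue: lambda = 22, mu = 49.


For a stable queue (lambda < mu), throughput = lambda = 22 per hour

22 per hour


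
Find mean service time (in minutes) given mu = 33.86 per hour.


Mean service time = 60/mu = 60/33.86 = 1.77 minutes

1.77 minutes


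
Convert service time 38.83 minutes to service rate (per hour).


mu = 60 / avg_service_time = 60 / 38.83 = 1.55 per hour

1.55 per hour


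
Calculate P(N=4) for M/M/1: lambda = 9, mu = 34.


rho = 9/34; P(n) = (1-rho)*rho^n = (1-9/34)*(9/34)^4 = 0.0036

0.0036


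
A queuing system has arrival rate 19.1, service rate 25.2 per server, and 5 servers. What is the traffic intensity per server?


rho = lambda / (c * mu) = 19.1 / (5 * 25.2) = 0.1516

0.1516


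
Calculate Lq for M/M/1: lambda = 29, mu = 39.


rho = 29/39; Lq = rho^2/(1-rho) = 2.16

2.16


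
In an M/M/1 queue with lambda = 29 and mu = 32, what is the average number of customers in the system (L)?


rho = 29/32; L = rho/(1-rho) = 9.67

9.67


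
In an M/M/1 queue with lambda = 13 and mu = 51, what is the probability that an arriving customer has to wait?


P(wait) = rho = lambda/mu = 13/51 = 0.2549

0.2549


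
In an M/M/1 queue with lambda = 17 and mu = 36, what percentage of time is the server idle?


Idle fraction = (1 - rho) * 100 = (1 - 17/36) * 100 = 52.8%

52.8%


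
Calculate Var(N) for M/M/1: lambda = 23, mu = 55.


rho = 23/55; Var(N) = rho/(1-rho)^2 = 1.24

1.24


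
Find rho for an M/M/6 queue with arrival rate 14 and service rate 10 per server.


rho = lambda/(c*mu) = 14/(6*10) = 0.2333

0.2333


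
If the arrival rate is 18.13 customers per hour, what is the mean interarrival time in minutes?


Mean interarrival time = 60/lambda = 60/18.13 = 3.31 minutes

3.31 minutes


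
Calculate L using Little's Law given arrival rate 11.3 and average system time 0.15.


L = lambda * W = 11.3 * 0.15 = 1.7

1.7


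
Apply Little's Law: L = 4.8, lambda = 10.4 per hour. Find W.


W = L / lambda = 4.8 / 10.4 = 0.4615 hours

0.4615 hours


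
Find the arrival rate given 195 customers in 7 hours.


lambda = total arrivals / time = 195 / 7 = 27.86 per hour

27.86 per hour


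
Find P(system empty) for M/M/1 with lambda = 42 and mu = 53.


P0 = 1 - rho = 1 - 42/53 = 0.2075

0.2075


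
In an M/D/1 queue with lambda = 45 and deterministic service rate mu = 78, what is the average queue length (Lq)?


M/D/1: Lq = rho^2 / (2*(1-rho)) where rho = 45/78; Lq = 0.39

0.39


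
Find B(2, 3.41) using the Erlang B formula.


B(N,A) = (A^N/N!) / sum(A^k/k!, k=0..N) with N=2, A=3.41 = 0.5687

0.5687


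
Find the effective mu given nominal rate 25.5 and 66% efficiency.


Effective rate = mu * efficiency = 25.5 * 0.66 = 16.83 per hour

16.83 per hour


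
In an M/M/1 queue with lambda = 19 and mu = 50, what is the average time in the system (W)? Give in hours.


W = 1/(mu - lambda) = 1/(50 - 19) = 0.0323 hours

0.0323 hours


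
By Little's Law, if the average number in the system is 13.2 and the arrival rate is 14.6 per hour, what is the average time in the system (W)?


W = L / lambda = 13.2 / 14.6 = 0.9041 hours

0.9041 hours


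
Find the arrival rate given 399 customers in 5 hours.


lambda = total arrivals / time = 399 / 5 = 79.8 per hour

79.8 per hour


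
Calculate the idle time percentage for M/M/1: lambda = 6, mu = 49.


Idle fraction = (1 - rho) * 100 = (1 - 6/49) * 100 = 87.8%

87.8%


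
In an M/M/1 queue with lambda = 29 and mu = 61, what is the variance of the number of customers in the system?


rho = 29/61; Var(N) = rho/(1-rho)^2 = 1.73

1.73


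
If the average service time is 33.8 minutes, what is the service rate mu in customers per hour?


mu = 60 / avg_service_time = 60 / 33.8 = 1.78 per hour

1.78 per hour


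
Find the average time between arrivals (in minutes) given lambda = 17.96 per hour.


Mean interarrival time = 60/lambda = 60/17.96 = 3.34 minutes

3.34 minutes


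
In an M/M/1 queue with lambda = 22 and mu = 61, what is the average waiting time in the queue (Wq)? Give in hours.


rho = 22/61; Wq = rho/(mu - lambda) = 0.0092 hours

0.0092 hours


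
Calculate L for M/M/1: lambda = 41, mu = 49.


rho = 41/49; L = rho/(1-rho) = 5.13

5.13


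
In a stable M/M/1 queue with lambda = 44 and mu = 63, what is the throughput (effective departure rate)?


For a stable queue (lambda < mu), throughput = lambda = 44 per hour

44 per hour


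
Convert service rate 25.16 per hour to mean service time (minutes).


Mean service time = 60/mu = 60/25.16 = 2.38 minutes

2.38 minutes


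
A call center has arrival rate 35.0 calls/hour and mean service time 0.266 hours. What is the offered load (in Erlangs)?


Offered load a = lambda * E[S] = 35.0 * 0.266 = 9.31 Erlangs

9.31 Erlangs


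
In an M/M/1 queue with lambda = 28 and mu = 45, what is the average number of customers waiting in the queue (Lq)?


rho = 28/45; Lq = rho^2/(1-rho) = 1.02

1.02


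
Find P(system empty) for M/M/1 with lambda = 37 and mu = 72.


P0 = 1 - rho = 1 - 37/72 = 0.4861

0.4861


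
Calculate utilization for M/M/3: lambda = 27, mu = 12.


rho = lambda/(c*mu) = 27/(3*12) = 0.75

0.75


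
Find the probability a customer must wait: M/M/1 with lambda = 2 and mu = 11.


P(wait) = rho = lambda/mu = 2/11 = 0.1818

0.1818


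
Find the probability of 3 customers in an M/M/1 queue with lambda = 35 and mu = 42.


rho = 35/42; P(n) = (1-rho)*rho^n = (1-35/42)*(35/42)^3 = 0.0965

0.0965


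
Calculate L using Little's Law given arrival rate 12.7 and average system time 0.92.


L = lambda * W = 12.7 * 0.92 = 11.68

11.68


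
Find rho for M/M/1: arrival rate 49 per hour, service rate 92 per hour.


rho = lambda/mu = 49/92 = 0.5326

0.5326


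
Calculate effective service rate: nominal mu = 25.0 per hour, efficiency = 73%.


Effective rate = mu * efficiency = 25.0 * 0.73 = 18.25 per hour

18.25 per hour


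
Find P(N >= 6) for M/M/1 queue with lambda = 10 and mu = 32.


P(N >= 6) = rho^6 = (10/32)^6 = 0.0009

0.0009


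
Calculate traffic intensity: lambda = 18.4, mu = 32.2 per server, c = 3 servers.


rho = lambda / (c * mu) = 18.4 / (3 * 32.2) = 0.1905

0.1905


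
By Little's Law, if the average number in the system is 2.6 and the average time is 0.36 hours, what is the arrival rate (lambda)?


lambda = L / W = 2.6 / 0.36 = 7.22 per hour

7.22 per hour


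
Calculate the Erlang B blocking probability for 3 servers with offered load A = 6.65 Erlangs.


B(N,A) = (A^N/N!) / sum(A^k/k!, k=0..N) with N=3, A=6.65 = 0.6222

0.6222


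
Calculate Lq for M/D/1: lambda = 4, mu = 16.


M/D/1: Lq = rho^2 / (2*(1-rho)) where rho = 4/16; Lq = 0.04

0.04


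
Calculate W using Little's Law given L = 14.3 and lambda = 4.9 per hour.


W = L / lambda = 14.3 / 4.9 = 2.9184 hours

2.9184 hours


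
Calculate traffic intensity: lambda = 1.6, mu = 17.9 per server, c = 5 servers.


rho = lambda / (c * mu) = 1.6 / (5 * 17.9) = 0.0179

0.0179


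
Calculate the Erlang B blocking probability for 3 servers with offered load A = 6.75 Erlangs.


B(N,A) = (A^N/N!) / sum(A^k/k!, k=0..N) with N=3, A=6.75 = 0.6267

0.6267


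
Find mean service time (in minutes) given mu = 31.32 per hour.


Mean service time = 60/mu = 60/31.32 = 1.92 minutes

1.92 minutes


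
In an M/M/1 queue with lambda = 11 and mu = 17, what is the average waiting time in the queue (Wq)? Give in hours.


rho = 11/17; Wq = rho/(mu - lambda) = 0.1078 hours

0.1078 hours


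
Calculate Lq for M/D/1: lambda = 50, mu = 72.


M/D/1: Lq = rho^2 / (2*(1-rho)) where rho = 50/72; Lq = 0.79

0.79


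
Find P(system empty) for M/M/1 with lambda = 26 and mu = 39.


P0 = 1 - rho = 1 - 26/39 = 0.3333

0.3333


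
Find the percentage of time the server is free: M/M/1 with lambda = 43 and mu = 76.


Idle fraction = (1 - rho) * 100 = (1 - 43/76) * 100 = 43.4%

43.4%


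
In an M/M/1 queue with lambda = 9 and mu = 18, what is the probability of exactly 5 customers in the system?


rho = 9/18; P(n) = (1-rho)*rho^n = (1-9/18)*(9/18)^5 = 0.0156

0.0156


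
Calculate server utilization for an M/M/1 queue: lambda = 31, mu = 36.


rho = lambda/mu = 31/36 = 0.8611

0.8611


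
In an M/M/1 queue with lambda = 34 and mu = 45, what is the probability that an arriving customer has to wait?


P(wait) = rho = lambda/mu = 34/45 = 0.7556

0.7556


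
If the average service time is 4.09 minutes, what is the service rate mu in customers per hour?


mu = 60 / avg_service_time = 60 / 4.09 = 14.67 per hour

14.67 per hour


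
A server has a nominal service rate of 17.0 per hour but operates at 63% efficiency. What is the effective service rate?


Effective rate = mu * efficiency = 17.0 * 0.63 = 10.71 per hour

10.71 per hour


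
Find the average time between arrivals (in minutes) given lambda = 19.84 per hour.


Mean interarrival time = 60/lambda = 60/19.84 = 3.02 minutes

3.02 minutes


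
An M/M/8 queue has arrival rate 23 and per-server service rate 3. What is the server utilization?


rho = lambda/(c*mu) = 23/(8*3) = 0.9583

0.9583


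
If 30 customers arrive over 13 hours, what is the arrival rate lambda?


lambda = total arrivals / time = 30 / 13 = 2.31 per hour

2.31 per hour


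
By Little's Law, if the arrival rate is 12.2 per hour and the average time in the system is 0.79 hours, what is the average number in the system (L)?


L = lambda * W = 12.2 * 0.79 = 9.64

9.64


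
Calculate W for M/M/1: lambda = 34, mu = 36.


W = 1/(mu - lambda) = 1/(36 - 34) = 0.5 hours

0.5 hours


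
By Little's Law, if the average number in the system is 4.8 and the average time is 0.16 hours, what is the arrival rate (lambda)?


lambda = L / W = 4.8 / 0.16 = 30.0 per hour

30.0 per hour


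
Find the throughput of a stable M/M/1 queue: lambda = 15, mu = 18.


For a stable queue (lambda < mu), throughput = lambda = 15 per hour

15 per hour


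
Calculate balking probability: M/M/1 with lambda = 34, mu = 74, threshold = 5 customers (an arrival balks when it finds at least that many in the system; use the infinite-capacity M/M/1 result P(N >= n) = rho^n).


P(N >= 5) = rho^5 = (34/74)^5 = 0.0205

0.0205


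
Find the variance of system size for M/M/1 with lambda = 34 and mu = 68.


rho = 34/68; Var(N) = rho/(1-rho)^2 = 2.0

2.0


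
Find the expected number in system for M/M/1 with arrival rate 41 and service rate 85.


rho = 41/85; L = rho/(1-rho) = 0.93

0.93


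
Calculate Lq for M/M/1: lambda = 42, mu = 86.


rho = 42/86; Lq = rho^2/(1-rho) = 0.47

0.47


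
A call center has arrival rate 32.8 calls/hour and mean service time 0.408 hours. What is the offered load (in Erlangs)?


Offered load a = lambda * E[S] = 32.8 * 0.408 = 13.38 Erlangs

13.38 Erlangs


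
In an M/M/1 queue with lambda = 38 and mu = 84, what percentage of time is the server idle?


Idle fraction = (1 - rho) * 100 = (1 - 38/84) * 100 = 54.8%

54.8%


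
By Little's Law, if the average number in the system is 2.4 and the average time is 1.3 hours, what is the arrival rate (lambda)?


lambda = L / W = 2.4 / 1.3 = 1.85 per hour

1.85 per hour


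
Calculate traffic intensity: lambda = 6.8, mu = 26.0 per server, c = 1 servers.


rho = lambda / (c * mu) = 6.8 / (1 * 26.0) = 0.2615

0.2615


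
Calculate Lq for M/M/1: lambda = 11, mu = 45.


rho = 11/45; Lq = rho^2/(1-rho) = 0.08

0.08


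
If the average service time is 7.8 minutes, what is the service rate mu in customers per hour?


mu = 60 / avg_service_time = 60 / 7.8 = 7.69 per hour

7.69 per hour


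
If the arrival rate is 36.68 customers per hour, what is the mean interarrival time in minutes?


Mean interarrival time = 60/lambda = 60/36.68 = 1.64 minutes

1.64 minutes


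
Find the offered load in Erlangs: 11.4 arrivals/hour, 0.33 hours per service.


Offered load a = lambda * E[S] = 11.4 * 0.33 = 3.76 Erlangs

3.76 Erlangs


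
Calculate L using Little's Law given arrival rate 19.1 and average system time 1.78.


L = lambda * W = 19.1 * 1.78 = 34.0

34.0


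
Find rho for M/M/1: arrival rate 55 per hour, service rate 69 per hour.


rho = lambda/mu = 55/69 = 0.7971

0.7971


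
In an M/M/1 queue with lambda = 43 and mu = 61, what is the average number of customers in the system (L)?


rho = 43/61; L = rho/(1-rho) = 2.39

2.39


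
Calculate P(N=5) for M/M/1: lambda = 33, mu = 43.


rho = 33/43; P(n) = (1-rho)*rho^n = (1-33/43)*(33/43)^5 = 0.0619

0.0619


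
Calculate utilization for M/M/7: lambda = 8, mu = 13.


rho = lambda/(c*mu) = 8/(7*13) = 0.0879

0.0879


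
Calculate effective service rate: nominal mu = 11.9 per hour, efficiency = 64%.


Effective rate = mu * efficiency = 11.9 * 0.64 = 7.62 per hour

7.62 per hour


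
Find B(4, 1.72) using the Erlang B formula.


B(N,A) = (A^N/N!) / sum(A^k/k!, k=0..N) with N=4, A=1.72 = 0.0674

0.0674


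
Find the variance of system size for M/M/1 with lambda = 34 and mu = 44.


rho = 34/44; Var(N) = rho/(1-rho)^2 = 14.96

14.96


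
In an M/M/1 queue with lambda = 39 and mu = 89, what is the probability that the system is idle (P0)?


P0 = 1 - rho = 1 - 39/89 = 0.5618

0.5618


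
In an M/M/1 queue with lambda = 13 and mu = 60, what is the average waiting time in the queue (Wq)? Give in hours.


rho = 13/60; Wq = rho/(mu - lambda) = 0.0046 hours

0.0046 hours


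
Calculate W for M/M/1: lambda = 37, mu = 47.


W = 1/(mu - lambda) = 1/(47 - 37) = 0.1 hours

0.1 hours


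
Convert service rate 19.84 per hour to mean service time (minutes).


Mean service time = 60/mu = 60/19.84 = 3.02 minutes

3.02 minutes


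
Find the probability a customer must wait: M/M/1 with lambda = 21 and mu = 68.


P(wait) = rho = lambda/mu = 21/68 = 0.3088

0.3088


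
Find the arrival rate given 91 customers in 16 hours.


lambda = total arrivals / time = 91 / 16 = 5.69 per hour

5.69 per hour


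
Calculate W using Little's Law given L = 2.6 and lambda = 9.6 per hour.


W = L / lambda = 2.6 / 9.6 = 0.2708 hours

0.2708 hours


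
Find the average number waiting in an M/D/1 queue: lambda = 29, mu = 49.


M/D/1: Lq = rho^2 / (2*(1-rho)) where rho = 29/49; Lq = 0.43

0.43


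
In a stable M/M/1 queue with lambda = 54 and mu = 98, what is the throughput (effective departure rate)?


For a stable queue (lambda < mu), throughput = lambda = 54 per hour

54 per hour


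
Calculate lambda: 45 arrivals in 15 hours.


lambda = total arrivals / time = 45 / 15 = 3.0 per hour

3.0 per hour


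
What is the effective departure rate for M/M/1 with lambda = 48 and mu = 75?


For a stable queue (lambda < mu), throughput = lambda = 48 per hour

48 per hour


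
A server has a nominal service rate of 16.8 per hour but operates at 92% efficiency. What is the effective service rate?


Effective rate = mu * efficiency = 16.8 * 0.92 = 15.46 per hour

15.46 per hour


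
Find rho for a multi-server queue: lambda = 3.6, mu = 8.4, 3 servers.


rho = lambda / (c * mu) = 3.6 / (3 * 8.4) = 0.1429

0.1429


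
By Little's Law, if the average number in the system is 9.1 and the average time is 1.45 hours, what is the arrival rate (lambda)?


lambda = L / W = 9.1 / 1.45 = 6.28 per hour

6.28 per hour


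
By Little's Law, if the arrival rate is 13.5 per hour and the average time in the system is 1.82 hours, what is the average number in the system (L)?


L = lambda * W = 13.5 * 1.82 = 24.57

24.57


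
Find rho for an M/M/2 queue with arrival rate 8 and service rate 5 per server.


rho = lambda/(c*mu) = 8/(2*5) = 0.8

0.8


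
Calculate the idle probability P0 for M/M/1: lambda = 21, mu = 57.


P0 = 1 - rho = 1 - 21/57 = 0.6316

0.6316


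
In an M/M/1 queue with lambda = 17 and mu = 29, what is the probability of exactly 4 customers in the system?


rho = 17/29; P(n) = (1-rho)*rho^n = (1-17/29)*(17/29)^4 = 0.0489

0.0489


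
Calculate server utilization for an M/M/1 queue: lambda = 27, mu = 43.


rho = lambda/mu = 27/43 = 0.6279

0.6279


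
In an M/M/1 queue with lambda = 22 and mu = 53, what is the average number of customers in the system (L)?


rho = 22/53; L = rho/(1-rho) = 0.71

0.71


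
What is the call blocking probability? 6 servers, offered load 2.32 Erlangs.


B(N,A) = (A^N/N!) / sum(A^k/k!, k=0..N) with N=6, A=2.32 = 0.0215

0.0215


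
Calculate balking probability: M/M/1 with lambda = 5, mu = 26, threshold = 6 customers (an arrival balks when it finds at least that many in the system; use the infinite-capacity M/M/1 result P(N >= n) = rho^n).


P(N >= 6) = rho^6 = (5/26)^6 = 0.0001

0.0001


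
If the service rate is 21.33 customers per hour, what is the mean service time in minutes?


Mean service time = 60/mu = 60/21.33 = 2.81 minutes

2.81 minutes


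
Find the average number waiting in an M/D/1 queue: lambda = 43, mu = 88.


M/D/1: Lq = rho^2 / (2*(1-rho)) where rho = 43/88; Lq = 0.23

0.23


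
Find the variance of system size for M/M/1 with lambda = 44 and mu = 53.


rho = 44/53; Var(N) = rho/(1-rho)^2 = 28.79

28.79


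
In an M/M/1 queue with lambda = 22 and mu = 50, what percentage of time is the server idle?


Idle fraction = (1 - rho) * 100 = (1 - 22/50) * 100 = 56.0%

56.0%


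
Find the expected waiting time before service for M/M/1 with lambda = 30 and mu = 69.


rho = 30/69; Wq = rho/(mu - lambda) = 0.0111 hours

0.0111 hours


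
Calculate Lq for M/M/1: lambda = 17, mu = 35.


rho = 17/35; Lq = rho^2/(1-rho) = 0.46

0.46


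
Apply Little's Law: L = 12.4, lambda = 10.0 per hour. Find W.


W = L / lambda = 12.4 / 10.0 = 1.24 hours

1.24 hours


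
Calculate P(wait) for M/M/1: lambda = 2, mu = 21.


P(wait) = rho = lambda/mu = 2/21 = 0.0952

0.0952


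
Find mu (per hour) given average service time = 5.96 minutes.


mu = 60 / avg_service_time = 60 / 5.96 = 10.07 per hour

10.07 per hour


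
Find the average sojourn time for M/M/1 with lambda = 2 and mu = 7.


W = 1/(mu - lambda) = 1/(7 - 2) = 0.2 hours

0.2 hours


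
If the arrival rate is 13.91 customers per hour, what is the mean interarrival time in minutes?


Mean interarrival time = 60/lambda = 60/13.91 = 4.31 minutes

4.31 minutes


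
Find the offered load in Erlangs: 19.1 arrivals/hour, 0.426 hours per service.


Offered load a = lambda * E[S] = 19.1 * 0.426 = 8.14 Erlangs

8.14 Erlangs


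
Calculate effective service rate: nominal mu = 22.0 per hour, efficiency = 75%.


Effective rate = mu * efficiency = 22.0 * 0.75 = 16.5 per hour

16.5 per hour


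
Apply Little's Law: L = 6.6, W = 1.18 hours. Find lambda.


lambda = L / W = 6.6 / 1.18 = 5.59 per hour

5.59 per hour


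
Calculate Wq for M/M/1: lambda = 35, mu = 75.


rho = 35/75; Wq = rho/(mu - lambda) = 0.0117 hours

0.0117 hours


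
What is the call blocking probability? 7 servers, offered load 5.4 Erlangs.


B(N,A) = (A^N/N!) / sum(A^k/k!, k=0..N) with N=7, A=5.4 = 0.146

0.146


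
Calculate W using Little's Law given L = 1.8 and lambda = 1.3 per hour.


W = L / lambda = 1.8 / 1.3 = 1.3846 hours

1.3846 hours


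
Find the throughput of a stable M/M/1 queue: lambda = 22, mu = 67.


For a stable queue (lambda < mu), throughput = lambda = 22 per hour

22 per hour


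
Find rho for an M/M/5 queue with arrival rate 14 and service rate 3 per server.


rho = lambda/(c*mu) = 14/(5*3) = 0.9333

0.9333


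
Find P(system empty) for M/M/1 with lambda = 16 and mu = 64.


P0 = 1 - rho = 1 - 16/64 = 0.75

0.75


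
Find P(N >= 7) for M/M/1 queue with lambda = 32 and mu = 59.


P(N >= 7) = rho^7 = (32/59)^7 = 0.0138

0.0138


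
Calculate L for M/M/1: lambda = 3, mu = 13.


rho = 3/13; L = rho/(1-rho) = 0.3

0.3


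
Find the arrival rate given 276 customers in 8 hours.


lambda = total arrivals / time = 276 / 8 = 34.5 per hour

34.5 per hour


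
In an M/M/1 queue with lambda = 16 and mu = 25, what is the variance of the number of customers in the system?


rho = 16/25; Var(N) = rho/(1-rho)^2 = 4.94

4.94


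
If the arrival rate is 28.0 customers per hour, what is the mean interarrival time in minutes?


Mean interarrival time = 60/lambda = 60/28.0 = 2.14 minutes

2.14 minutes


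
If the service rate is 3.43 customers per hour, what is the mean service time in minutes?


Mean service time = 60/mu = 60/3.43 = 17.49 minutes

17.49 minutes


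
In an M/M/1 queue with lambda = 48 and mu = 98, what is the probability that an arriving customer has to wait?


P(wait) = rho = lambda/mu = 48/98 = 0.4898

0.4898


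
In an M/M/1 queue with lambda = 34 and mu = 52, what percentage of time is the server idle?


Idle fraction = (1 - rho) * 100 = (1 - 34/52) * 100 = 34.6%

34.6%


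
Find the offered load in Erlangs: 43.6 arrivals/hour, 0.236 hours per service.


Offered load a = lambda * E[S] = 43.6 * 0.236 = 10.29 Erlangs

10.29 Erlangs


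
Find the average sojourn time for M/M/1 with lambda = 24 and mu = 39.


W = 1/(mu - lambda) = 1/(39 - 24) = 0.0667 hours

0.0667 hours


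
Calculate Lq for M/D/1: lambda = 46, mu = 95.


M/D/1: Lq = rho^2 / (2*(1-rho)) where rho = 46/95; Lq = 0.23

0.23


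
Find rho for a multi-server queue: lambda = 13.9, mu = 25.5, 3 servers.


rho = lambda / (c * mu) = 13.9 / (3 * 25.5) = 0.1817

0.1817


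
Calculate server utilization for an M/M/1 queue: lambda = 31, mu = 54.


rho = lambda/mu = 31/54 = 0.5741

0.5741


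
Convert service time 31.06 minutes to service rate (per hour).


mu = 60 / avg_service_time = 60 / 31.06 = 1.93 per hour

1.93 per hour


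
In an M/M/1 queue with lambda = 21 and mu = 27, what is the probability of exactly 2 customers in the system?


rho = 21/27; P(n) = (1-rho)*rho^n = (1-21/27)*(21/27)^2 = 0.1344

0.1344


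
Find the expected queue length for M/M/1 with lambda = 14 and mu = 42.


rho = 14/42; Lq = rho^2/(1-rho) = 0.17

0.17


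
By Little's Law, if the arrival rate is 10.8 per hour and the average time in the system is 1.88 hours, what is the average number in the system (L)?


L = lambda * W = 10.8 * 1.88 = 20.3

20.3


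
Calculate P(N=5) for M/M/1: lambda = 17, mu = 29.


rho = 17/29; P(n) = (1-rho)*rho^n = (1-17/29)*(17/29)^5 = 0.0286

0.0286


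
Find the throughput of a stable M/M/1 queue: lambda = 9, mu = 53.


For a stable queue (lambda < mu), throughput = lambda = 9 per hour

9 per hour


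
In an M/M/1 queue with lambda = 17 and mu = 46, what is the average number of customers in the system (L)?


rho = 17/46; L = rho/(1-rho) = 0.59

0.59


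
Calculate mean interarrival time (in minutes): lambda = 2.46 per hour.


Mean interarrival time = 60/lambda = 60/2.46 = 24.39 minutes

24.39 minutes


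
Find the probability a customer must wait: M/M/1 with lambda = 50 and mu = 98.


P(wait) = rho = lambda/mu = 50/98 = 0.5102

0.5102


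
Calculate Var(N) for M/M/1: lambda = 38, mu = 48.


rho = 38/48; Var(N) = rho/(1-rho)^2 = 18.24

18.24


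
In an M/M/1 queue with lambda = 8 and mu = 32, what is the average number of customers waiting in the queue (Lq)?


rho = 8/32; Lq = rho^2/(1-rho) = 0.08

0.08


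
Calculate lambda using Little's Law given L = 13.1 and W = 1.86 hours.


lambda = L / W = 13.1 / 1.86 = 7.04 per hour

7.04 per hour


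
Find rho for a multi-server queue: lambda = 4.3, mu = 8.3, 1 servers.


rho = lambda / (c * mu) = 4.3 / (1 * 8.3) = 0.5181

0.5181


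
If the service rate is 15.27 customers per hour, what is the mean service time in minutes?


Mean service time = 60/mu = 60/15.27 = 3.93 minutes

3.93 minutes


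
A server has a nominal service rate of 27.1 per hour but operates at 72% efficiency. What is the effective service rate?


Effective rate = mu * efficiency = 27.1 * 0.72 = 19.51 per hour

19.51 per hour


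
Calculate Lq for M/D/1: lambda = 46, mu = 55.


M/D/1: Lq = rho^2 / (2*(1-rho)) where rho = 46/55; Lq = 2.14

2.14


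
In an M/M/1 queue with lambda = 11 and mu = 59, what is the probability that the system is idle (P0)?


P0 = 1 - rho = 1 - 11/59 = 0.8136

0.8136


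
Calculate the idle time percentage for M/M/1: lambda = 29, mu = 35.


Idle fraction = (1 - rho) * 100 = (1 - 29/35) * 100 = 17.1%

17.1%


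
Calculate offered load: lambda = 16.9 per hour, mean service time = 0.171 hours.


Offered load a = lambda * E[S] = 16.9 * 0.171 = 2.89 Erlangs

2.89 Erlangs


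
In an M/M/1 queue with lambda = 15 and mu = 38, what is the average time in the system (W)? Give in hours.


W = 1/(mu - lambda) = 1/(38 - 15) = 0.0435 hours

0.0435 hours


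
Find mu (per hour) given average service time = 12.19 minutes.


mu = 60 / avg_service_time = 60 / 12.19 = 4.92 per hour

4.92 per hour


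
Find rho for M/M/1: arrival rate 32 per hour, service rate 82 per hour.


rho = lambda/mu = 32/82 = 0.3902

0.3902


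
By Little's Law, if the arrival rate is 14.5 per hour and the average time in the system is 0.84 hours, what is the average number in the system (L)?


L = lambda * W = 14.5 * 0.84 = 12.18

12.18


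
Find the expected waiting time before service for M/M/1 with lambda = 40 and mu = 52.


rho = 40/52; Wq = rho/(mu - lambda) = 0.0641 hours

0.0641 hours


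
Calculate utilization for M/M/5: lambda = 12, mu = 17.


rho = lambda/(c*mu) = 12/(5*17) = 0.1412

0.1412


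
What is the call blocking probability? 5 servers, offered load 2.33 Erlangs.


B(N,A) = (A^N/N!) / sum(A^k/k!, k=0..N) with N=5, A=2.33 = 0.0575

0.0575


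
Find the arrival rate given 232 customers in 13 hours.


lambda = total arrivals / time = 232 / 13 = 17.85 per hour

17.85 per hour


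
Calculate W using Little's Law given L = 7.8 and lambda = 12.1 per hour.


W = L / lambda = 7.8 / 12.1 = 0.6446 hours

0.6446 hours


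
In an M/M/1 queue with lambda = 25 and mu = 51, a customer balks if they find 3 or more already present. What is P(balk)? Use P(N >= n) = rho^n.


P(N >= 3) = rho^3 = (25/51)^3 = 0.1178

0.1178


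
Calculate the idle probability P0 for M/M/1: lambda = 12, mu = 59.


P0 = 1 - rho = 1 - 12/59 = 0.7966

0.7966


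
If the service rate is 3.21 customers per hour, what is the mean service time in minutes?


Mean service time = 60/mu = 60/3.21 = 18.69 minutes

18.69 minutes


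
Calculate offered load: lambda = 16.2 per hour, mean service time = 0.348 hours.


Offered load a = lambda * E[S] = 16.2 * 0.348 = 5.64 Erlangs

5.64 Erlangs


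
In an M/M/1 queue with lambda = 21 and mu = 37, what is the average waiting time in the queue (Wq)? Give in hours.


rho = 21/37; Wq = rho/(mu - lambda) = 0.0355 hours

0.0355 hours


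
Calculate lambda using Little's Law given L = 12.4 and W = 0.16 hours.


lambda = L / W = 12.4 / 0.16 = 77.5 per hour

77.5 per hour


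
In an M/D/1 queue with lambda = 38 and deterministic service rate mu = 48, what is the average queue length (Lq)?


M/D/1: Lq = rho^2 / (2*(1-rho)) where rho = 38/48; Lq = 1.5

1.5


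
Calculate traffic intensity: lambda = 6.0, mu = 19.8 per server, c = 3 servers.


rho = lambda / (c * mu) = 6.0 / (3 * 19.8) = 0.101

0.101


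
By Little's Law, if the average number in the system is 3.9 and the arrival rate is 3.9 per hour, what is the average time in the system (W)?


W = L / lambda = 3.9 / 3.9 = 1.0 hours

1.0 hours


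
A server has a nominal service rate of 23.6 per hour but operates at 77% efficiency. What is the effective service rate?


Effective rate = mu * efficiency = 23.6 * 0.77 = 18.17 per hour

18.17 per hour


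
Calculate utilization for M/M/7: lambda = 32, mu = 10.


rho = lambda/(c*mu) = 32/(7*10) = 0.4571

0.4571


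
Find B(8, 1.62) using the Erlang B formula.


B(N,A) = (A^N/N!) / sum(A^k/k!, k=0..N) with N=8, A=1.62 = 0.0002

0.0002


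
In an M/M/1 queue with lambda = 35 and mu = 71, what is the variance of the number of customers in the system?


rho = 35/71; Var(N) = rho/(1-rho)^2 = 1.92

1.92


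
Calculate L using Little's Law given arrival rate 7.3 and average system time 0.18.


L = lambda * W = 7.3 * 0.18 = 1.31

1.31


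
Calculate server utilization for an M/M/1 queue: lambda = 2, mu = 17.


rho = lambda/mu = 2/17 = 0.1176

0.1176


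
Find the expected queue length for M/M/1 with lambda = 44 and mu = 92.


rho = 44/92; Lq = rho^2/(1-rho) = 0.44

0.44


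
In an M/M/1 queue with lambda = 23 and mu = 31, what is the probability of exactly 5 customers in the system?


rho = 23/31; P(n) = (1-rho)*rho^n = (1-23/31)*(23/31)^5 = 0.058

0.058


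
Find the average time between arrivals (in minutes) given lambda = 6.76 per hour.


Mean interarrival time = 60/lambda = 60/6.76 = 8.88 minutes

8.88 minutes


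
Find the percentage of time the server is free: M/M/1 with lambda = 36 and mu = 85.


Idle fraction = (1 - rho) * 100 = (1 - 36/85) * 100 = 57.6%

57.6%


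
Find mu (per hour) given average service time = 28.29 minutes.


mu = 60 / avg_service_time = 60 / 28.29 = 2.12 per hour

2.12 per hour


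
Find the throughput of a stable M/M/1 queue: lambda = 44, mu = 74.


For a stable queue (lambda < mu), throughput = lambda = 44 per hour

44 per hour


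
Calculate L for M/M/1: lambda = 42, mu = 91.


rho = 42/91; L = rho/(1-rho) = 0.86

0.86


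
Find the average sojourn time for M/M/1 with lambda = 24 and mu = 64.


W = 1/(mu - lambda) = 1/(64 - 24) = 0.025 hours

0.025 hours


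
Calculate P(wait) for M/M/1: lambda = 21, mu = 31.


P(wait) = rho = lambda/mu = 21/31 = 0.6774

0.6774


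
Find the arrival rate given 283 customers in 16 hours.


lambda = total arrivals / time = 283 / 16 = 17.69 per hour

17.69 per hour


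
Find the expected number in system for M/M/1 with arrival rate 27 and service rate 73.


rho = 27/73; L = rho/(1-rho) = 0.59

0.59


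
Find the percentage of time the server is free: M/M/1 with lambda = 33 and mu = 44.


Idle fraction = (1 - rho) * 100 = (1 - 33/44) * 100 = 25.0%

25.0%


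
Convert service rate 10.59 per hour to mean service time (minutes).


Mean service time = 60/mu = 60/10.59 = 5.67 minutes

5.67 minutes


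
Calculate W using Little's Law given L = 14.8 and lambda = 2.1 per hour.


W = L / lambda = 14.8 / 2.1 = 7.0476 hours

7.0476 hours


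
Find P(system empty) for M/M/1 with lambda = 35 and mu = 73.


P0 = 1 - rho = 1 - 35/73 = 0.5205

0.5205


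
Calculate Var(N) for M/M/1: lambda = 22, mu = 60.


rho = 22/60; Var(N) = rho/(1-rho)^2 = 0.91

0.91


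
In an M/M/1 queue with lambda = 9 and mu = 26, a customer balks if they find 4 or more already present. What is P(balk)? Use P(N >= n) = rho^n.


P(N >= 4) = rho^4 = (9/26)^4 = 0.0144

0.0144


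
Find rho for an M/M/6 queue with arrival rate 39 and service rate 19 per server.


rho = lambda/(c*mu) = 39/(6*19) = 0.3421

0.3421


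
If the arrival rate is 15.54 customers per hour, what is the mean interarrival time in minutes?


Mean interarrival time = 60/lambda = 60/15.54 = 3.86 minutes

3.86 minutes


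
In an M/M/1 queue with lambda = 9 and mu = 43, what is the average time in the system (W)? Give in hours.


W = 1/(mu - lambda) = 1/(43 - 9) = 0.0294 hours

0.0294 hours


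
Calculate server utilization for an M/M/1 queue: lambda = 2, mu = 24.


rho = lambda/mu = 2/24 = 0.0833

0.0833


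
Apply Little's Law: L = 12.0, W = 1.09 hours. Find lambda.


lambda = L / W = 12.0 / 1.09 = 11.01 per hour

11.01 per hour


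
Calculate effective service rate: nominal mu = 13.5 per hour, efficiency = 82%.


Effective rate = mu * efficiency = 13.5 * 0.82 = 11.07 per hour

11.07 per hour


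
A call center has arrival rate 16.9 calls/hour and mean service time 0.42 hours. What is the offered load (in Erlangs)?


Offered load a = lambda * E[S] = 16.9 * 0.42 = 7.1 Erlangs

7.1 Erlangs


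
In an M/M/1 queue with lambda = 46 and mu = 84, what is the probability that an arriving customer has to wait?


P(wait) = rho = lambda/mu = 46/84 = 0.5476

0.5476


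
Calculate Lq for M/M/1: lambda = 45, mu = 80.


rho = 45/80; Lq = rho^2/(1-rho) = 0.72

0.72


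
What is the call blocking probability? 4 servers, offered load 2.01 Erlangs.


B(N,A) = (A^N/N!) / sum(A^k/k!, k=0..N) with N=4, A=2.01 = 0.0963

0.0963


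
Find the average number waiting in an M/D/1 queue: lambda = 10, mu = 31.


M/D/1: Lq = rho^2 / (2*(1-rho)) where rho = 10/31; Lq = 0.08

0.08


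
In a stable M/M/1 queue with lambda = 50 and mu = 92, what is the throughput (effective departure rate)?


For a stable queue (lambda < mu), throughput = lambda = 50 per hour

50 per hour


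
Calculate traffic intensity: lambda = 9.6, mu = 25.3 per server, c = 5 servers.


rho = lambda / (c * mu) = 9.6 / (5 * 25.3) = 0.0759

0.0759


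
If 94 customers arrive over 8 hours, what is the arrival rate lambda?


lambda = total arrivals / time = 94 / 8 = 11.75 per hour

11.75 per hour


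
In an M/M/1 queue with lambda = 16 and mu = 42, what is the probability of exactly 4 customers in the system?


rho = 16/42; P(n) = (1-rho)*rho^n = (1-16/42)*(16/42)^4 = 0.013

0.013


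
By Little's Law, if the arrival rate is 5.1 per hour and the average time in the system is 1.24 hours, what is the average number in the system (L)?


L = lambda * W = 5.1 * 1.24 = 6.32

6.32


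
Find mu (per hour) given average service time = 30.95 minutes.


mu = 60 / avg_service_time = 60 / 30.95 = 1.94 per hour

1.94 per hour


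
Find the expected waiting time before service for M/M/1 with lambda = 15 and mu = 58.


rho = 15/58; Wq = rho/(mu - lambda) = 0.006 hours

0.006 hours


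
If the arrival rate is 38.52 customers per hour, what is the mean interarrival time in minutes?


Mean interarrival time = 60/lambda = 60/38.52 = 1.56 minutes

1.56 minutes


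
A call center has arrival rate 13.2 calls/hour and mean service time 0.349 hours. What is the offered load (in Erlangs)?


Offered load a = lambda * E[S] = 13.2 * 0.349 = 4.61 Erlangs

4.61 Erlangs


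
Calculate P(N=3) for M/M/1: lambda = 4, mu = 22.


rho = 4/22; P(n) = (1-rho)*rho^n = (1-4/22)*(4/22)^3 = 0.0049

0.0049


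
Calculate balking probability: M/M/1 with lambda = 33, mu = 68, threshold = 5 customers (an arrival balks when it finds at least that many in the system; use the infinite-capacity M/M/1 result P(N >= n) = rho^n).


P(N >= 5) = rho^5 = (33/68)^5 = 0.0269

0.0269


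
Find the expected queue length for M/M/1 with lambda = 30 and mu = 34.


rho = 30/34; Lq = rho^2/(1-rho) = 6.62

6.62


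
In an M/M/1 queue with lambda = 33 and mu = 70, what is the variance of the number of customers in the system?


rho = 33/70; Var(N) = rho/(1-rho)^2 = 1.69

1.69


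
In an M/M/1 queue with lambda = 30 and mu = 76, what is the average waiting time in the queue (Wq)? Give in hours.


rho = 30/76; Wq = rho/(mu - lambda) = 0.0086 hours

0.0086 hours


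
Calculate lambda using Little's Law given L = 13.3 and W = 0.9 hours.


lambda = L / W = 13.3 / 0.9 = 14.78 per hour

14.78 per hour


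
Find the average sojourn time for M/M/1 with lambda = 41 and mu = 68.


W = 1/(mu - lambda) = 1/(68 - 41) = 0.037 hours

0.037 hours


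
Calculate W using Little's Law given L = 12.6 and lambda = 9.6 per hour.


W = L / lambda = 12.6 / 9.6 = 1.3125 hours

1.3125 hours


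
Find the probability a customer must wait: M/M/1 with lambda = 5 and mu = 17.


P(wait) = rho = lambda/mu = 5/17 = 0.2941

0.2941


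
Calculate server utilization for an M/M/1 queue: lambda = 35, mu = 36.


rho = lambda/mu = 35/36 = 0.9722

0.9722


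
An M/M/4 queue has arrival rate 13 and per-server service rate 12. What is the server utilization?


rho = lambda/(c*mu) = 13/(4*12) = 0.2708

0.2708


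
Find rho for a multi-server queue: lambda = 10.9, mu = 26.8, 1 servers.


rho = lambda / (c * mu) = 10.9 / (1 * 26.8) = 0.4067

0.4067


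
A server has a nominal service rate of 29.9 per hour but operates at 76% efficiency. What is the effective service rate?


Effective rate = mu * efficiency = 29.9 * 0.76 = 22.72 per hour

22.72 per hour


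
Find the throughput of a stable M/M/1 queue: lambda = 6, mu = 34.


For a stable queue (lambda < mu), throughput = lambda = 6 per hour

6 per hour


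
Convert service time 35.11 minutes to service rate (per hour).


mu = 60 / avg_service_time = 60 / 35.11 = 1.71 per hour

1.71 per hour


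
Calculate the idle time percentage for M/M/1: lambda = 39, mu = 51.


Idle fraction = (1 - rho) * 100 = (1 - 39/51) * 100 = 23.5%

23.5%


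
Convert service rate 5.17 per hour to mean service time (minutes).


Mean service time = 60/mu = 60/5.17 = 11.61 minutes

11.61 minutes


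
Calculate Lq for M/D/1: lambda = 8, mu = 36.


M/D/1: Lq = rho^2 / (2*(1-rho)) where rho = 8/36; Lq = 0.03

0.03


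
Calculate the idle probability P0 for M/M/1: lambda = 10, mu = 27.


P0 = 1 - rho = 1 - 10/27 = 0.6296

0.6296
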